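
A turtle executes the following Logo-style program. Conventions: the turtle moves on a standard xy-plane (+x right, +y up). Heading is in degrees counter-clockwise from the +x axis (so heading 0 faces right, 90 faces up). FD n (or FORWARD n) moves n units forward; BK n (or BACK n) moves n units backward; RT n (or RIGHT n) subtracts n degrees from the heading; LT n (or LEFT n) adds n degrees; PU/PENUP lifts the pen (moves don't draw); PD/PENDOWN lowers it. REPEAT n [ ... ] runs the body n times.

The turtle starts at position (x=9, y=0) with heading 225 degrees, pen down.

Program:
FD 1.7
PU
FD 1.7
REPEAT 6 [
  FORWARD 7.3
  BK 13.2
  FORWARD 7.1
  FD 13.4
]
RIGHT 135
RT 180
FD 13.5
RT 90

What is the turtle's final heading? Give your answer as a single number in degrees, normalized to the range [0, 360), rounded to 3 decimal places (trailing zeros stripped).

Answer: 180

Derivation:
Executing turtle program step by step:
Start: pos=(9,0), heading=225, pen down
FD 1.7: (9,0) -> (7.798,-1.202) [heading=225, draw]
PU: pen up
FD 1.7: (7.798,-1.202) -> (6.596,-2.404) [heading=225, move]
REPEAT 6 [
  -- iteration 1/6 --
  FD 7.3: (6.596,-2.404) -> (1.434,-7.566) [heading=225, move]
  BK 13.2: (1.434,-7.566) -> (10.768,1.768) [heading=225, move]
  FD 7.1: (10.768,1.768) -> (5.747,-3.253) [heading=225, move]
  FD 13.4: (5.747,-3.253) -> (-3.728,-12.728) [heading=225, move]
  -- iteration 2/6 --
  FD 7.3: (-3.728,-12.728) -> (-8.89,-17.89) [heading=225, move]
  BK 13.2: (-8.89,-17.89) -> (0.444,-8.556) [heading=225, move]
  FD 7.1: (0.444,-8.556) -> (-4.576,-13.576) [heading=225, move]
  FD 13.4: (-4.576,-13.576) -> (-14.052,-23.052) [heading=225, move]
  -- iteration 3/6 --
  FD 7.3: (-14.052,-23.052) -> (-19.214,-28.214) [heading=225, move]
  BK 13.2: (-19.214,-28.214) -> (-9.88,-18.88) [heading=225, move]
  FD 7.1: (-9.88,-18.88) -> (-14.9,-23.9) [heading=225, move]
  FD 13.4: (-14.9,-23.9) -> (-24.375,-33.375) [heading=225, move]
  -- iteration 4/6 --
  FD 7.3: (-24.375,-33.375) -> (-29.537,-38.537) [heading=225, move]
  BK 13.2: (-29.537,-38.537) -> (-20.204,-29.204) [heading=225, move]
  FD 7.1: (-20.204,-29.204) -> (-25.224,-34.224) [heading=225, move]
  FD 13.4: (-25.224,-34.224) -> (-34.699,-43.699) [heading=225, move]
  -- iteration 5/6 --
  FD 7.3: (-34.699,-43.699) -> (-39.861,-48.861) [heading=225, move]
  BK 13.2: (-39.861,-48.861) -> (-30.527,-39.527) [heading=225, move]
  FD 7.1: (-30.527,-39.527) -> (-35.548,-44.548) [heading=225, move]
  FD 13.4: (-35.548,-44.548) -> (-45.023,-54.023) [heading=225, move]
  -- iteration 6/6 --
  FD 7.3: (-45.023,-54.023) -> (-50.185,-59.185) [heading=225, move]
  BK 13.2: (-50.185,-59.185) -> (-40.851,-49.851) [heading=225, move]
  FD 7.1: (-40.851,-49.851) -> (-45.871,-54.871) [heading=225, move]
  FD 13.4: (-45.871,-54.871) -> (-55.347,-64.347) [heading=225, move]
]
RT 135: heading 225 -> 90
RT 180: heading 90 -> 270
FD 13.5: (-55.347,-64.347) -> (-55.347,-77.847) [heading=270, move]
RT 90: heading 270 -> 180
Final: pos=(-55.347,-77.847), heading=180, 1 segment(s) drawn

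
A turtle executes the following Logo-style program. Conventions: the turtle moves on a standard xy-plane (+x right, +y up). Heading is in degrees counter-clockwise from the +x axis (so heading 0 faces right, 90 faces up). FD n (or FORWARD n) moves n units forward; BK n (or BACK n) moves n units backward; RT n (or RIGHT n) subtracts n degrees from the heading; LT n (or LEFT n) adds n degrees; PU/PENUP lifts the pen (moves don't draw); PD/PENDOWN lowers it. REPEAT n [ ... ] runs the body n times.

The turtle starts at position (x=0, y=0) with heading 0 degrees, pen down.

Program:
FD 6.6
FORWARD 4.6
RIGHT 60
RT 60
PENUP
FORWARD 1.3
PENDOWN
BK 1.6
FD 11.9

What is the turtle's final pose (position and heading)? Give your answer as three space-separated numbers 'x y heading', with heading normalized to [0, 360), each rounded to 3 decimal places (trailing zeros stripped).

Answer: 5.4 -10.046 240

Derivation:
Executing turtle program step by step:
Start: pos=(0,0), heading=0, pen down
FD 6.6: (0,0) -> (6.6,0) [heading=0, draw]
FD 4.6: (6.6,0) -> (11.2,0) [heading=0, draw]
RT 60: heading 0 -> 300
RT 60: heading 300 -> 240
PU: pen up
FD 1.3: (11.2,0) -> (10.55,-1.126) [heading=240, move]
PD: pen down
BK 1.6: (10.55,-1.126) -> (11.35,0.26) [heading=240, draw]
FD 11.9: (11.35,0.26) -> (5.4,-10.046) [heading=240, draw]
Final: pos=(5.4,-10.046), heading=240, 4 segment(s) drawn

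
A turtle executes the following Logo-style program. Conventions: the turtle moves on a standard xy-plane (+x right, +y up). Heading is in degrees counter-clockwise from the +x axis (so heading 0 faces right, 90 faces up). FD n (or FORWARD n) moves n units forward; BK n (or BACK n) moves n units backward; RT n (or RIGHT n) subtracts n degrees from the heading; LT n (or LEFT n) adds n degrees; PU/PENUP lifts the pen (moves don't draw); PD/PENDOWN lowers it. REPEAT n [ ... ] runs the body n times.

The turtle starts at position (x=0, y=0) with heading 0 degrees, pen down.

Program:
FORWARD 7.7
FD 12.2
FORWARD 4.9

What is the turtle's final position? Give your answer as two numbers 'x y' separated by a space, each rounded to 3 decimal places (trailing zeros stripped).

Answer: 24.8 0

Derivation:
Executing turtle program step by step:
Start: pos=(0,0), heading=0, pen down
FD 7.7: (0,0) -> (7.7,0) [heading=0, draw]
FD 12.2: (7.7,0) -> (19.9,0) [heading=0, draw]
FD 4.9: (19.9,0) -> (24.8,0) [heading=0, draw]
Final: pos=(24.8,0), heading=0, 3 segment(s) drawn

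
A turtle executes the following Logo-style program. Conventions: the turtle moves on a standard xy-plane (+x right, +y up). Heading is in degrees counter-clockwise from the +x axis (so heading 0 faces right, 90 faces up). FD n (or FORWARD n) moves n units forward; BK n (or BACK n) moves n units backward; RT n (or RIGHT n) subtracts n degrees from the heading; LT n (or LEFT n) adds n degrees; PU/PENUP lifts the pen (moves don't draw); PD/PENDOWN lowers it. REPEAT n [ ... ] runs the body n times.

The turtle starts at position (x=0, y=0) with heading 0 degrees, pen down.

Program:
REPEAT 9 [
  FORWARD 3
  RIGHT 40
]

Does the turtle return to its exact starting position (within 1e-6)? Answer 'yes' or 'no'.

Executing turtle program step by step:
Start: pos=(0,0), heading=0, pen down
REPEAT 9 [
  -- iteration 1/9 --
  FD 3: (0,0) -> (3,0) [heading=0, draw]
  RT 40: heading 0 -> 320
  -- iteration 2/9 --
  FD 3: (3,0) -> (5.298,-1.928) [heading=320, draw]
  RT 40: heading 320 -> 280
  -- iteration 3/9 --
  FD 3: (5.298,-1.928) -> (5.819,-4.883) [heading=280, draw]
  RT 40: heading 280 -> 240
  -- iteration 4/9 --
  FD 3: (5.819,-4.883) -> (4.319,-7.481) [heading=240, draw]
  RT 40: heading 240 -> 200
  -- iteration 5/9 --
  FD 3: (4.319,-7.481) -> (1.5,-8.507) [heading=200, draw]
  RT 40: heading 200 -> 160
  -- iteration 6/9 --
  FD 3: (1.5,-8.507) -> (-1.319,-7.481) [heading=160, draw]
  RT 40: heading 160 -> 120
  -- iteration 7/9 --
  FD 3: (-1.319,-7.481) -> (-2.819,-4.883) [heading=120, draw]
  RT 40: heading 120 -> 80
  -- iteration 8/9 --
  FD 3: (-2.819,-4.883) -> (-2.298,-1.928) [heading=80, draw]
  RT 40: heading 80 -> 40
  -- iteration 9/9 --
  FD 3: (-2.298,-1.928) -> (0,0) [heading=40, draw]
  RT 40: heading 40 -> 0
]
Final: pos=(0,0), heading=0, 9 segment(s) drawn

Start position: (0, 0)
Final position: (0, 0)
Distance = 0; < 1e-6 -> CLOSED

Answer: yes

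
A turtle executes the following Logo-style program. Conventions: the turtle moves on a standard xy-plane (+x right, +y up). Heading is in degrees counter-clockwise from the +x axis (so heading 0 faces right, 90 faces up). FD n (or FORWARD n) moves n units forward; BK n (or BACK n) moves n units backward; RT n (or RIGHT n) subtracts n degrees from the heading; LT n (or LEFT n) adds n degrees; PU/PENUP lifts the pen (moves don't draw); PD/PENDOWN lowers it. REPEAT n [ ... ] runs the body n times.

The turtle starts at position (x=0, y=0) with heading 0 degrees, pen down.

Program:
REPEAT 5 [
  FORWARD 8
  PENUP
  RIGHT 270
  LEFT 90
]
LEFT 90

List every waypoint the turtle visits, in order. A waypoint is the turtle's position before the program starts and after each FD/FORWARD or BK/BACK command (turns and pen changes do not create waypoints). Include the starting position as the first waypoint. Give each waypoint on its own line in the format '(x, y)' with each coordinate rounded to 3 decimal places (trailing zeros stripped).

Answer: (0, 0)
(8, 0)
(0, 0)
(8, 0)
(0, 0)
(8, 0)

Derivation:
Executing turtle program step by step:
Start: pos=(0,0), heading=0, pen down
REPEAT 5 [
  -- iteration 1/5 --
  FD 8: (0,0) -> (8,0) [heading=0, draw]
  PU: pen up
  RT 270: heading 0 -> 90
  LT 90: heading 90 -> 180
  -- iteration 2/5 --
  FD 8: (8,0) -> (0,0) [heading=180, move]
  PU: pen up
  RT 270: heading 180 -> 270
  LT 90: heading 270 -> 0
  -- iteration 3/5 --
  FD 8: (0,0) -> (8,0) [heading=0, move]
  PU: pen up
  RT 270: heading 0 -> 90
  LT 90: heading 90 -> 180
  -- iteration 4/5 --
  FD 8: (8,0) -> (0,0) [heading=180, move]
  PU: pen up
  RT 270: heading 180 -> 270
  LT 90: heading 270 -> 0
  -- iteration 5/5 --
  FD 8: (0,0) -> (8,0) [heading=0, move]
  PU: pen up
  RT 270: heading 0 -> 90
  LT 90: heading 90 -> 180
]
LT 90: heading 180 -> 270
Final: pos=(8,0), heading=270, 1 segment(s) drawn
Waypoints (6 total):
(0, 0)
(8, 0)
(0, 0)
(8, 0)
(0, 0)
(8, 0)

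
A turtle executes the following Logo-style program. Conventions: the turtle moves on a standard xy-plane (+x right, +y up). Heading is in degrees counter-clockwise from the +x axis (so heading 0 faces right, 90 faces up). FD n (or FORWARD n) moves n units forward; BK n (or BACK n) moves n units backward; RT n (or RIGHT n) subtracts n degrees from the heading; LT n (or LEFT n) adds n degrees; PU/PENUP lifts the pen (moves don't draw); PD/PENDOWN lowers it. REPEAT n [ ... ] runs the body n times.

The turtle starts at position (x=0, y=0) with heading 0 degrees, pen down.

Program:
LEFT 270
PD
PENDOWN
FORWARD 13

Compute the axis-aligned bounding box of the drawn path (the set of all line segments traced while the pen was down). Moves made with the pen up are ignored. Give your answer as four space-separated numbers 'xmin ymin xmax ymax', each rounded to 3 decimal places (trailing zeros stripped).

Executing turtle program step by step:
Start: pos=(0,0), heading=0, pen down
LT 270: heading 0 -> 270
PD: pen down
PD: pen down
FD 13: (0,0) -> (0,-13) [heading=270, draw]
Final: pos=(0,-13), heading=270, 1 segment(s) drawn

Segment endpoints: x in {0, 0}, y in {-13, 0}
xmin=0, ymin=-13, xmax=0, ymax=0

Answer: 0 -13 0 0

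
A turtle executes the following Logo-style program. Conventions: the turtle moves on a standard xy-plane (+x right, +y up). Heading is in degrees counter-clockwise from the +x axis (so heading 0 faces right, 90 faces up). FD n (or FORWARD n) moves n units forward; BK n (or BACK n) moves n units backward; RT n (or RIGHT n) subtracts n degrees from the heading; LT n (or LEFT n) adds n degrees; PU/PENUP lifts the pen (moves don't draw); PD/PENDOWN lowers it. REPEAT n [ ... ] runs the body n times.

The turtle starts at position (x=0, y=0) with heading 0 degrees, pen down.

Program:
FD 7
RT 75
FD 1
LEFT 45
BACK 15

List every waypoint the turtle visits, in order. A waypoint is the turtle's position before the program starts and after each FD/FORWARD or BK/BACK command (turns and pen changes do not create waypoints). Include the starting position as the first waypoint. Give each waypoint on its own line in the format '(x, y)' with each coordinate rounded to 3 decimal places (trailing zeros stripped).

Answer: (0, 0)
(7, 0)
(7.259, -0.966)
(-5.732, 6.534)

Derivation:
Executing turtle program step by step:
Start: pos=(0,0), heading=0, pen down
FD 7: (0,0) -> (7,0) [heading=0, draw]
RT 75: heading 0 -> 285
FD 1: (7,0) -> (7.259,-0.966) [heading=285, draw]
LT 45: heading 285 -> 330
BK 15: (7.259,-0.966) -> (-5.732,6.534) [heading=330, draw]
Final: pos=(-5.732,6.534), heading=330, 3 segment(s) drawn
Waypoints (4 total):
(0, 0)
(7, 0)
(7.259, -0.966)
(-5.732, 6.534)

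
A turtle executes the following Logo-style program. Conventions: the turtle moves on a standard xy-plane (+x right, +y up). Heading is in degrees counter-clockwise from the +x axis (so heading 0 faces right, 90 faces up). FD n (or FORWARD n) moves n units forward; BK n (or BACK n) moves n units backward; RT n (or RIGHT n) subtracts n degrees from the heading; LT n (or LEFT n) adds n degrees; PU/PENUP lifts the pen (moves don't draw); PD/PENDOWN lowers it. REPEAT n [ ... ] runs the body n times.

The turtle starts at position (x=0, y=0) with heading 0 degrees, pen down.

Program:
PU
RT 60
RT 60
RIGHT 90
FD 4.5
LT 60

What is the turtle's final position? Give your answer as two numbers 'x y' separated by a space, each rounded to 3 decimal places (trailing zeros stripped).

Answer: -3.897 2.25

Derivation:
Executing turtle program step by step:
Start: pos=(0,0), heading=0, pen down
PU: pen up
RT 60: heading 0 -> 300
RT 60: heading 300 -> 240
RT 90: heading 240 -> 150
FD 4.5: (0,0) -> (-3.897,2.25) [heading=150, move]
LT 60: heading 150 -> 210
Final: pos=(-3.897,2.25), heading=210, 0 segment(s) drawn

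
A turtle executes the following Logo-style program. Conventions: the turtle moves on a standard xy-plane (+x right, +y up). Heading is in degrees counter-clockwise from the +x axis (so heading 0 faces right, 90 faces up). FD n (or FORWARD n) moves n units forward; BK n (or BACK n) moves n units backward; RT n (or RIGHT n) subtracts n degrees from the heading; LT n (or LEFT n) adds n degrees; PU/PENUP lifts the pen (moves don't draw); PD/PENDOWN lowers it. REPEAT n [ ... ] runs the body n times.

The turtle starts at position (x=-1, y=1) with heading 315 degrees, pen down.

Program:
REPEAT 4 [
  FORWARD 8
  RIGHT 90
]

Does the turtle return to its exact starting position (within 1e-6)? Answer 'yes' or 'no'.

Answer: yes

Derivation:
Executing turtle program step by step:
Start: pos=(-1,1), heading=315, pen down
REPEAT 4 [
  -- iteration 1/4 --
  FD 8: (-1,1) -> (4.657,-4.657) [heading=315, draw]
  RT 90: heading 315 -> 225
  -- iteration 2/4 --
  FD 8: (4.657,-4.657) -> (-1,-10.314) [heading=225, draw]
  RT 90: heading 225 -> 135
  -- iteration 3/4 --
  FD 8: (-1,-10.314) -> (-6.657,-4.657) [heading=135, draw]
  RT 90: heading 135 -> 45
  -- iteration 4/4 --
  FD 8: (-6.657,-4.657) -> (-1,1) [heading=45, draw]
  RT 90: heading 45 -> 315
]
Final: pos=(-1,1), heading=315, 4 segment(s) drawn

Start position: (-1, 1)
Final position: (-1, 1)
Distance = 0; < 1e-6 -> CLOSED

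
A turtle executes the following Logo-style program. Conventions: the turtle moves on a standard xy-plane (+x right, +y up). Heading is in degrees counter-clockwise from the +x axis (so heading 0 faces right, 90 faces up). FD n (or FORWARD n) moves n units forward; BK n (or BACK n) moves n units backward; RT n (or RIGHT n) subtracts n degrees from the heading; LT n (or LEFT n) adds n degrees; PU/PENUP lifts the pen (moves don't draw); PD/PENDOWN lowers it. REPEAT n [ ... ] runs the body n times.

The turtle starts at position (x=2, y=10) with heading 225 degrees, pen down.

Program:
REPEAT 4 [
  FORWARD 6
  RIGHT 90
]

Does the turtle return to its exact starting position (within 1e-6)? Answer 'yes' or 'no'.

Executing turtle program step by step:
Start: pos=(2,10), heading=225, pen down
REPEAT 4 [
  -- iteration 1/4 --
  FD 6: (2,10) -> (-2.243,5.757) [heading=225, draw]
  RT 90: heading 225 -> 135
  -- iteration 2/4 --
  FD 6: (-2.243,5.757) -> (-6.485,10) [heading=135, draw]
  RT 90: heading 135 -> 45
  -- iteration 3/4 --
  FD 6: (-6.485,10) -> (-2.243,14.243) [heading=45, draw]
  RT 90: heading 45 -> 315
  -- iteration 4/4 --
  FD 6: (-2.243,14.243) -> (2,10) [heading=315, draw]
  RT 90: heading 315 -> 225
]
Final: pos=(2,10), heading=225, 4 segment(s) drawn

Start position: (2, 10)
Final position: (2, 10)
Distance = 0; < 1e-6 -> CLOSED

Answer: yes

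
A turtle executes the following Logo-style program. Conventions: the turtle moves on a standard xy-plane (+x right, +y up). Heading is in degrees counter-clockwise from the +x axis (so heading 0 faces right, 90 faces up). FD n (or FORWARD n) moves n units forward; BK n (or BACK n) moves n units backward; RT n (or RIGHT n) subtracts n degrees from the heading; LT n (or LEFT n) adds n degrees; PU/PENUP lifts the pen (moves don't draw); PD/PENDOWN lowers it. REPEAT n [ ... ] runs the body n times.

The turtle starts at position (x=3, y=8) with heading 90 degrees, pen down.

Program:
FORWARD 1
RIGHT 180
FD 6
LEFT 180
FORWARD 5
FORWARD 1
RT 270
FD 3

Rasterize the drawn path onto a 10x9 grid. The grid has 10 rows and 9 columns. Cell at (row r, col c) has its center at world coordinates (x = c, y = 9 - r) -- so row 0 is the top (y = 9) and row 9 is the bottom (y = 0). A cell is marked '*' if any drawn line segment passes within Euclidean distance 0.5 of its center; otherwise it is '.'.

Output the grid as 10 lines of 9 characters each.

Segment 0: (3,8) -> (3,9)
Segment 1: (3,9) -> (3,3)
Segment 2: (3,3) -> (3,8)
Segment 3: (3,8) -> (3,9)
Segment 4: (3,9) -> (0,9)

Answer: ****.....
...*.....
...*.....
...*.....
...*.....
...*.....
...*.....
.........
.........
.........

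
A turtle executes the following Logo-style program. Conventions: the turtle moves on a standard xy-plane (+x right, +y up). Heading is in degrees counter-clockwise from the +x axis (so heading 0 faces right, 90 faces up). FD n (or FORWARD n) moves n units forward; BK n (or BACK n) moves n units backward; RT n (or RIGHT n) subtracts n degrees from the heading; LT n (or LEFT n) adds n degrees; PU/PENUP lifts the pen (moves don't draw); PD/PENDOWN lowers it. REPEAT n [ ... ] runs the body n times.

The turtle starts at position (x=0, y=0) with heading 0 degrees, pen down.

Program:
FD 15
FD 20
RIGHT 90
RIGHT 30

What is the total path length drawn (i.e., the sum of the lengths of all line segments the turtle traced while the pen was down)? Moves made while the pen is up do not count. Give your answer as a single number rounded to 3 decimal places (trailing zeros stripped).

Answer: 35

Derivation:
Executing turtle program step by step:
Start: pos=(0,0), heading=0, pen down
FD 15: (0,0) -> (15,0) [heading=0, draw]
FD 20: (15,0) -> (35,0) [heading=0, draw]
RT 90: heading 0 -> 270
RT 30: heading 270 -> 240
Final: pos=(35,0), heading=240, 2 segment(s) drawn

Segment lengths:
  seg 1: (0,0) -> (15,0), length = 15
  seg 2: (15,0) -> (35,0), length = 20
Total = 35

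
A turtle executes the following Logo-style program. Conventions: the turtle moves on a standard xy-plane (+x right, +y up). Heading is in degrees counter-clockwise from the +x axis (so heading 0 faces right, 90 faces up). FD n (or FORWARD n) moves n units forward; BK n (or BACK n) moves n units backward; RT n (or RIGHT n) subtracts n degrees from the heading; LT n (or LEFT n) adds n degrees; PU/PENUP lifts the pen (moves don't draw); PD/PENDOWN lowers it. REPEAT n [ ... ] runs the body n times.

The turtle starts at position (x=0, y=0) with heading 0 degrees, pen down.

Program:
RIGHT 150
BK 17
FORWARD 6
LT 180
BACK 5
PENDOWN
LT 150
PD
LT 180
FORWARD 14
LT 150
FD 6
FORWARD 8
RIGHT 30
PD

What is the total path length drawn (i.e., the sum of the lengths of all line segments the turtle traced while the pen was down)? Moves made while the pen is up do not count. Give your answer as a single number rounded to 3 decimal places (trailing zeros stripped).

Answer: 56

Derivation:
Executing turtle program step by step:
Start: pos=(0,0), heading=0, pen down
RT 150: heading 0 -> 210
BK 17: (0,0) -> (14.722,8.5) [heading=210, draw]
FD 6: (14.722,8.5) -> (9.526,5.5) [heading=210, draw]
LT 180: heading 210 -> 30
BK 5: (9.526,5.5) -> (5.196,3) [heading=30, draw]
PD: pen down
LT 150: heading 30 -> 180
PD: pen down
LT 180: heading 180 -> 0
FD 14: (5.196,3) -> (19.196,3) [heading=0, draw]
LT 150: heading 0 -> 150
FD 6: (19.196,3) -> (14,6) [heading=150, draw]
FD 8: (14,6) -> (7.072,10) [heading=150, draw]
RT 30: heading 150 -> 120
PD: pen down
Final: pos=(7.072,10), heading=120, 6 segment(s) drawn

Segment lengths:
  seg 1: (0,0) -> (14.722,8.5), length = 17
  seg 2: (14.722,8.5) -> (9.526,5.5), length = 6
  seg 3: (9.526,5.5) -> (5.196,3), length = 5
  seg 4: (5.196,3) -> (19.196,3), length = 14
  seg 5: (19.196,3) -> (14,6), length = 6
  seg 6: (14,6) -> (7.072,10), length = 8
Total = 56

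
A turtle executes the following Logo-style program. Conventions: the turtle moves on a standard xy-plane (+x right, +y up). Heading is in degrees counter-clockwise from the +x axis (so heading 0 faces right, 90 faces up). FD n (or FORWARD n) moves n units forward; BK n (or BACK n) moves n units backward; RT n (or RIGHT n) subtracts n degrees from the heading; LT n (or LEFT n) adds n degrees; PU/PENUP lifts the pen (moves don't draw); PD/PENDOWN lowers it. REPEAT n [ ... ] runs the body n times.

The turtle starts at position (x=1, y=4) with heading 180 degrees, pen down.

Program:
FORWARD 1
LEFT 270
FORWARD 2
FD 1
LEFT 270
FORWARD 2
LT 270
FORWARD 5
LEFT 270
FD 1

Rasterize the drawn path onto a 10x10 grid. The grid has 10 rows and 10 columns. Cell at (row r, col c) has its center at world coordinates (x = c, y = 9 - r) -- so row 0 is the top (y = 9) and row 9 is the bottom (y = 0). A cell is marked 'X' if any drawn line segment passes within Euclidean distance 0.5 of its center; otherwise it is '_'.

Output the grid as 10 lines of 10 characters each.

Segment 0: (1,4) -> (0,4)
Segment 1: (0,4) -> (0,6)
Segment 2: (0,6) -> (0,7)
Segment 3: (0,7) -> (2,7)
Segment 4: (2,7) -> (2,2)
Segment 5: (2,2) -> (1,2)

Answer: __________
__________
XXX_______
X_X_______
X_X_______
XXX_______
__X_______
_XX_______
__________
__________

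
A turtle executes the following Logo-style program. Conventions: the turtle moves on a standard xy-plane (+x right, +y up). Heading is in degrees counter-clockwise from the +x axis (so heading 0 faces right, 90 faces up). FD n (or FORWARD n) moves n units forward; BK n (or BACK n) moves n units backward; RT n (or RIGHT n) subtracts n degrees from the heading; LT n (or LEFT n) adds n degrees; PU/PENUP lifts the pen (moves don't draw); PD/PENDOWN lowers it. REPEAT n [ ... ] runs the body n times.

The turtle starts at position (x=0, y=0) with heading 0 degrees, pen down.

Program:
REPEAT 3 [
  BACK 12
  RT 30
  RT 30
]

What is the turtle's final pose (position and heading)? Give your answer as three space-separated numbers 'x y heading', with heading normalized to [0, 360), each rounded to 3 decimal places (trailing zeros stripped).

Executing turtle program step by step:
Start: pos=(0,0), heading=0, pen down
REPEAT 3 [
  -- iteration 1/3 --
  BK 12: (0,0) -> (-12,0) [heading=0, draw]
  RT 30: heading 0 -> 330
  RT 30: heading 330 -> 300
  -- iteration 2/3 --
  BK 12: (-12,0) -> (-18,10.392) [heading=300, draw]
  RT 30: heading 300 -> 270
  RT 30: heading 270 -> 240
  -- iteration 3/3 --
  BK 12: (-18,10.392) -> (-12,20.785) [heading=240, draw]
  RT 30: heading 240 -> 210
  RT 30: heading 210 -> 180
]
Final: pos=(-12,20.785), heading=180, 3 segment(s) drawn

Answer: -12 20.785 180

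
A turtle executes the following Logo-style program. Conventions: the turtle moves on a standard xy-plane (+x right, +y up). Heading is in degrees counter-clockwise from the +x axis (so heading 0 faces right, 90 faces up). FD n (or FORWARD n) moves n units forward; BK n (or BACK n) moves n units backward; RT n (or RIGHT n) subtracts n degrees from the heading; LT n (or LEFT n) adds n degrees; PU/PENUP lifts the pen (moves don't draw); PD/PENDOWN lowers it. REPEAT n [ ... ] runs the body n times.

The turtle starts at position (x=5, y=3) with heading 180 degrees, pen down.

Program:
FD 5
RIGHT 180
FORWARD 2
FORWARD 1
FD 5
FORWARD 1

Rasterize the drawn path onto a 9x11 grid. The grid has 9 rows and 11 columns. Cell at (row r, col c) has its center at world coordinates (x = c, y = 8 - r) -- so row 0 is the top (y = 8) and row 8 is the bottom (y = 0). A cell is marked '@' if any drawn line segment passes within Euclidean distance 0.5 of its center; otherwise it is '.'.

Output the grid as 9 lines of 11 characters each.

Segment 0: (5,3) -> (0,3)
Segment 1: (0,3) -> (2,3)
Segment 2: (2,3) -> (3,3)
Segment 3: (3,3) -> (8,3)
Segment 4: (8,3) -> (9,3)

Answer: ...........
...........
...........
...........
...........
@@@@@@@@@@.
...........
...........
...........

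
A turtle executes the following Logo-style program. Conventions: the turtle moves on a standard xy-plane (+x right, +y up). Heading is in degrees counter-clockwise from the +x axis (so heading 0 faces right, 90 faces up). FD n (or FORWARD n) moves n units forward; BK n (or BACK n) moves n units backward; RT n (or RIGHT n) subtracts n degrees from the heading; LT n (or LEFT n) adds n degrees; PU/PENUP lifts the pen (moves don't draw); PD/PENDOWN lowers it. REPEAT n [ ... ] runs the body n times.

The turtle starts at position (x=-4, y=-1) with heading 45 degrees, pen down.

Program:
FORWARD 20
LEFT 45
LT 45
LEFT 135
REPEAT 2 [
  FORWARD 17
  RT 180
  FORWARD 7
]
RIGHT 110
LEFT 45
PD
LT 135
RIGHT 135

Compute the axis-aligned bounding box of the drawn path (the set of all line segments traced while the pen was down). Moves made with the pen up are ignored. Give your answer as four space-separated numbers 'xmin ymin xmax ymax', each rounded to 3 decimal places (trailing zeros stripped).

Answer: -4 -3.858 10.142 20.142

Derivation:
Executing turtle program step by step:
Start: pos=(-4,-1), heading=45, pen down
FD 20: (-4,-1) -> (10.142,13.142) [heading=45, draw]
LT 45: heading 45 -> 90
LT 45: heading 90 -> 135
LT 135: heading 135 -> 270
REPEAT 2 [
  -- iteration 1/2 --
  FD 17: (10.142,13.142) -> (10.142,-3.858) [heading=270, draw]
  RT 180: heading 270 -> 90
  FD 7: (10.142,-3.858) -> (10.142,3.142) [heading=90, draw]
  -- iteration 2/2 --
  FD 17: (10.142,3.142) -> (10.142,20.142) [heading=90, draw]
  RT 180: heading 90 -> 270
  FD 7: (10.142,20.142) -> (10.142,13.142) [heading=270, draw]
]
RT 110: heading 270 -> 160
LT 45: heading 160 -> 205
PD: pen down
LT 135: heading 205 -> 340
RT 135: heading 340 -> 205
Final: pos=(10.142,13.142), heading=205, 5 segment(s) drawn

Segment endpoints: x in {-4, 10.142, 10.142, 10.142}, y in {-3.858, -1, 3.142, 13.142, 13.142, 20.142}
xmin=-4, ymin=-3.858, xmax=10.142, ymax=20.142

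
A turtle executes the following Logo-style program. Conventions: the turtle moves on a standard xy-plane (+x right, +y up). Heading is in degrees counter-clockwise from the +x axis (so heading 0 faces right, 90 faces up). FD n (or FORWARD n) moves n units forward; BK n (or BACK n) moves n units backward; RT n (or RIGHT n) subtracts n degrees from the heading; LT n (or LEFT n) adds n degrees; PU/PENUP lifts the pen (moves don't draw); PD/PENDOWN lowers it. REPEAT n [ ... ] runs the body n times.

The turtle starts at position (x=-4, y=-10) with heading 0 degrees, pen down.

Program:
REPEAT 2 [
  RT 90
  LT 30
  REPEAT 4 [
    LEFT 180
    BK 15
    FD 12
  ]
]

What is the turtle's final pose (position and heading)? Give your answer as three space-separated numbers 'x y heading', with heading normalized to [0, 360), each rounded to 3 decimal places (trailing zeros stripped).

Answer: -4 -10 240

Derivation:
Executing turtle program step by step:
Start: pos=(-4,-10), heading=0, pen down
REPEAT 2 [
  -- iteration 1/2 --
  RT 90: heading 0 -> 270
  LT 30: heading 270 -> 300
  REPEAT 4 [
    -- iteration 1/4 --
    LT 180: heading 300 -> 120
    BK 15: (-4,-10) -> (3.5,-22.99) [heading=120, draw]
    FD 12: (3.5,-22.99) -> (-2.5,-12.598) [heading=120, draw]
    -- iteration 2/4 --
    LT 180: heading 120 -> 300
    BK 15: (-2.5,-12.598) -> (-10,0.392) [heading=300, draw]
    FD 12: (-10,0.392) -> (-4,-10) [heading=300, draw]
    -- iteration 3/4 --
    LT 180: heading 300 -> 120
    BK 15: (-4,-10) -> (3.5,-22.99) [heading=120, draw]
    FD 12: (3.5,-22.99) -> (-2.5,-12.598) [heading=120, draw]
    -- iteration 4/4 --
    LT 180: heading 120 -> 300
    BK 15: (-2.5,-12.598) -> (-10,0.392) [heading=300, draw]
    FD 12: (-10,0.392) -> (-4,-10) [heading=300, draw]
  ]
  -- iteration 2/2 --
  RT 90: heading 300 -> 210
  LT 30: heading 210 -> 240
  REPEAT 4 [
    -- iteration 1/4 --
    LT 180: heading 240 -> 60
    BK 15: (-4,-10) -> (-11.5,-22.99) [heading=60, draw]
    FD 12: (-11.5,-22.99) -> (-5.5,-12.598) [heading=60, draw]
    -- iteration 2/4 --
    LT 180: heading 60 -> 240
    BK 15: (-5.5,-12.598) -> (2,0.392) [heading=240, draw]
    FD 12: (2,0.392) -> (-4,-10) [heading=240, draw]
    -- iteration 3/4 --
    LT 180: heading 240 -> 60
    BK 15: (-4,-10) -> (-11.5,-22.99) [heading=60, draw]
    FD 12: (-11.5,-22.99) -> (-5.5,-12.598) [heading=60, draw]
    -- iteration 4/4 --
    LT 180: heading 60 -> 240
    BK 15: (-5.5,-12.598) -> (2,0.392) [heading=240, draw]
    FD 12: (2,0.392) -> (-4,-10) [heading=240, draw]
  ]
]
Final: pos=(-4,-10), heading=240, 16 segment(s) drawn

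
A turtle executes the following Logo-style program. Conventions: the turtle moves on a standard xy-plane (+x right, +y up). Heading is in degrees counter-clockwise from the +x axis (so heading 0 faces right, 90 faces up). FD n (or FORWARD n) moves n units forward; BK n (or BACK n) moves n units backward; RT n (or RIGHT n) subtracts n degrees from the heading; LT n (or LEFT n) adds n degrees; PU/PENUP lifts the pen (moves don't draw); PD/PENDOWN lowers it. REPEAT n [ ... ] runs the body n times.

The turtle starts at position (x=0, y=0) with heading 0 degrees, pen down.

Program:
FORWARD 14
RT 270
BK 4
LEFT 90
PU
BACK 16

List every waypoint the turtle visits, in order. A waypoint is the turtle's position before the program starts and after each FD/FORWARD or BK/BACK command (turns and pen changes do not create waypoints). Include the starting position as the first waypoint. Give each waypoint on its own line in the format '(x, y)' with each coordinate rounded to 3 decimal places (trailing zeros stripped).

Answer: (0, 0)
(14, 0)
(14, -4)
(30, -4)

Derivation:
Executing turtle program step by step:
Start: pos=(0,0), heading=0, pen down
FD 14: (0,0) -> (14,0) [heading=0, draw]
RT 270: heading 0 -> 90
BK 4: (14,0) -> (14,-4) [heading=90, draw]
LT 90: heading 90 -> 180
PU: pen up
BK 16: (14,-4) -> (30,-4) [heading=180, move]
Final: pos=(30,-4), heading=180, 2 segment(s) drawn
Waypoints (4 total):
(0, 0)
(14, 0)
(14, -4)
(30, -4)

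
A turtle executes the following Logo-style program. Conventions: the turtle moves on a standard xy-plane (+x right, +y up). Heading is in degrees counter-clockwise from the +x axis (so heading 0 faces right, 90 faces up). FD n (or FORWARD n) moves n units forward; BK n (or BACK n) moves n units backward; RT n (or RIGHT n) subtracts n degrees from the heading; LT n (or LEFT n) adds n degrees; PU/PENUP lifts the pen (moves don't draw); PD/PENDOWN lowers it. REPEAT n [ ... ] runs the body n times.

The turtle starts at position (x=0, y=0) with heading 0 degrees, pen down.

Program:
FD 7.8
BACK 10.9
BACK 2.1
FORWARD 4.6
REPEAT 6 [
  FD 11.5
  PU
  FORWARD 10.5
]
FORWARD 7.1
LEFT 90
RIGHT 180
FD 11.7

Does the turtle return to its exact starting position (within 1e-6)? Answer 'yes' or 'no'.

Executing turtle program step by step:
Start: pos=(0,0), heading=0, pen down
FD 7.8: (0,0) -> (7.8,0) [heading=0, draw]
BK 10.9: (7.8,0) -> (-3.1,0) [heading=0, draw]
BK 2.1: (-3.1,0) -> (-5.2,0) [heading=0, draw]
FD 4.6: (-5.2,0) -> (-0.6,0) [heading=0, draw]
REPEAT 6 [
  -- iteration 1/6 --
  FD 11.5: (-0.6,0) -> (10.9,0) [heading=0, draw]
  PU: pen up
  FD 10.5: (10.9,0) -> (21.4,0) [heading=0, move]
  -- iteration 2/6 --
  FD 11.5: (21.4,0) -> (32.9,0) [heading=0, move]
  PU: pen up
  FD 10.5: (32.9,0) -> (43.4,0) [heading=0, move]
  -- iteration 3/6 --
  FD 11.5: (43.4,0) -> (54.9,0) [heading=0, move]
  PU: pen up
  FD 10.5: (54.9,0) -> (65.4,0) [heading=0, move]
  -- iteration 4/6 --
  FD 11.5: (65.4,0) -> (76.9,0) [heading=0, move]
  PU: pen up
  FD 10.5: (76.9,0) -> (87.4,0) [heading=0, move]
  -- iteration 5/6 --
  FD 11.5: (87.4,0) -> (98.9,0) [heading=0, move]
  PU: pen up
  FD 10.5: (98.9,0) -> (109.4,0) [heading=0, move]
  -- iteration 6/6 --
  FD 11.5: (109.4,0) -> (120.9,0) [heading=0, move]
  PU: pen up
  FD 10.5: (120.9,0) -> (131.4,0) [heading=0, move]
]
FD 7.1: (131.4,0) -> (138.5,0) [heading=0, move]
LT 90: heading 0 -> 90
RT 180: heading 90 -> 270
FD 11.7: (138.5,0) -> (138.5,-11.7) [heading=270, move]
Final: pos=(138.5,-11.7), heading=270, 5 segment(s) drawn

Start position: (0, 0)
Final position: (138.5, -11.7)
Distance = 138.993; >= 1e-6 -> NOT closed

Answer: no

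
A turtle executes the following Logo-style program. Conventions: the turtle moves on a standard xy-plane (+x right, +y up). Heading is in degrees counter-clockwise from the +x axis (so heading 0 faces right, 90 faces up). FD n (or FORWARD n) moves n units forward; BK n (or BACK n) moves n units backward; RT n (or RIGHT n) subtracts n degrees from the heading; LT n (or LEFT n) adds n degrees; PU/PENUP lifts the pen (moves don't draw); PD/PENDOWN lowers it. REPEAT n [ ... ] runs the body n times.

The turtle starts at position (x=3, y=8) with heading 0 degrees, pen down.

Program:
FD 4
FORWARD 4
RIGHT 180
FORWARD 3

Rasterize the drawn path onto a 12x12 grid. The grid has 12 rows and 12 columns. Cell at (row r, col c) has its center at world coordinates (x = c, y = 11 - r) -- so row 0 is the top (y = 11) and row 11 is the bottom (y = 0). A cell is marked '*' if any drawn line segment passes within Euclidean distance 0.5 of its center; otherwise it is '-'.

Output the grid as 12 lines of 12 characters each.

Answer: ------------
------------
------------
---*********
------------
------------
------------
------------
------------
------------
------------
------------

Derivation:
Segment 0: (3,8) -> (7,8)
Segment 1: (7,8) -> (11,8)
Segment 2: (11,8) -> (8,8)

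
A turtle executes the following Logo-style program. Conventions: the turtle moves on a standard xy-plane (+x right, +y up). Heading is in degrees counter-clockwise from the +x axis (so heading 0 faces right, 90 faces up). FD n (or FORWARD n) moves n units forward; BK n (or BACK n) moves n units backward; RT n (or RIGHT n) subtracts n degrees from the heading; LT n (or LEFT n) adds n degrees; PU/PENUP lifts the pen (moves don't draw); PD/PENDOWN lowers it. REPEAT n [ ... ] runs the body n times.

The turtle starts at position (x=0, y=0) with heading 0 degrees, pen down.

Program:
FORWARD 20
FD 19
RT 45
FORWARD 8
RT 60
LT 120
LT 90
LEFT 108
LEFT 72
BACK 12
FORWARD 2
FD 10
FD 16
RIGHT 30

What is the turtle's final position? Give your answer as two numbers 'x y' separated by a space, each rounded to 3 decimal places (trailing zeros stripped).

Answer: 48.798 -21.112

Derivation:
Executing turtle program step by step:
Start: pos=(0,0), heading=0, pen down
FD 20: (0,0) -> (20,0) [heading=0, draw]
FD 19: (20,0) -> (39,0) [heading=0, draw]
RT 45: heading 0 -> 315
FD 8: (39,0) -> (44.657,-5.657) [heading=315, draw]
RT 60: heading 315 -> 255
LT 120: heading 255 -> 15
LT 90: heading 15 -> 105
LT 108: heading 105 -> 213
LT 72: heading 213 -> 285
BK 12: (44.657,-5.657) -> (41.551,5.934) [heading=285, draw]
FD 2: (41.551,5.934) -> (42.069,4.002) [heading=285, draw]
FD 10: (42.069,4.002) -> (44.657,-5.657) [heading=285, draw]
FD 16: (44.657,-5.657) -> (48.798,-21.112) [heading=285, draw]
RT 30: heading 285 -> 255
Final: pos=(48.798,-21.112), heading=255, 7 segment(s) drawn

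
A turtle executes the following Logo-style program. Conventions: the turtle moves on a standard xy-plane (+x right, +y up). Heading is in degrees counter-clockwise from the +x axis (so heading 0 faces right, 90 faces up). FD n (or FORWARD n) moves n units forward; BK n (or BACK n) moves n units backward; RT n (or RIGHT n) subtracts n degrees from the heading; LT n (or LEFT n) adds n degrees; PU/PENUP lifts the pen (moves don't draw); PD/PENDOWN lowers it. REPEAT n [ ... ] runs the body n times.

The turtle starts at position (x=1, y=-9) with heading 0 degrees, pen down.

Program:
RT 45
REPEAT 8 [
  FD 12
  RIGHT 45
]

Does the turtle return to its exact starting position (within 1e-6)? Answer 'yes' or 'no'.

Answer: yes

Derivation:
Executing turtle program step by step:
Start: pos=(1,-9), heading=0, pen down
RT 45: heading 0 -> 315
REPEAT 8 [
  -- iteration 1/8 --
  FD 12: (1,-9) -> (9.485,-17.485) [heading=315, draw]
  RT 45: heading 315 -> 270
  -- iteration 2/8 --
  FD 12: (9.485,-17.485) -> (9.485,-29.485) [heading=270, draw]
  RT 45: heading 270 -> 225
  -- iteration 3/8 --
  FD 12: (9.485,-29.485) -> (1,-37.971) [heading=225, draw]
  RT 45: heading 225 -> 180
  -- iteration 4/8 --
  FD 12: (1,-37.971) -> (-11,-37.971) [heading=180, draw]
  RT 45: heading 180 -> 135
  -- iteration 5/8 --
  FD 12: (-11,-37.971) -> (-19.485,-29.485) [heading=135, draw]
  RT 45: heading 135 -> 90
  -- iteration 6/8 --
  FD 12: (-19.485,-29.485) -> (-19.485,-17.485) [heading=90, draw]
  RT 45: heading 90 -> 45
  -- iteration 7/8 --
  FD 12: (-19.485,-17.485) -> (-11,-9) [heading=45, draw]
  RT 45: heading 45 -> 0
  -- iteration 8/8 --
  FD 12: (-11,-9) -> (1,-9) [heading=0, draw]
  RT 45: heading 0 -> 315
]
Final: pos=(1,-9), heading=315, 8 segment(s) drawn

Start position: (1, -9)
Final position: (1, -9)
Distance = 0; < 1e-6 -> CLOSED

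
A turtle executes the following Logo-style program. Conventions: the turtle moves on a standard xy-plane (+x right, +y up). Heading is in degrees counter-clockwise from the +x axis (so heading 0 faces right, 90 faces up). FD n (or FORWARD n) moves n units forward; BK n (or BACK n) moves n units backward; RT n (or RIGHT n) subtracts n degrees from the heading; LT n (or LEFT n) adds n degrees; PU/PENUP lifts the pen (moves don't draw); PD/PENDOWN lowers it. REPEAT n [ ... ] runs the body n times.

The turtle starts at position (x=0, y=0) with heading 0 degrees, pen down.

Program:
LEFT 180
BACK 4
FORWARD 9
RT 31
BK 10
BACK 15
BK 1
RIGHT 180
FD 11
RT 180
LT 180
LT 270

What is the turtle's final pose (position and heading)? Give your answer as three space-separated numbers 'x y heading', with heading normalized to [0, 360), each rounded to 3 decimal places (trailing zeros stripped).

Executing turtle program step by step:
Start: pos=(0,0), heading=0, pen down
LT 180: heading 0 -> 180
BK 4: (0,0) -> (4,0) [heading=180, draw]
FD 9: (4,0) -> (-5,0) [heading=180, draw]
RT 31: heading 180 -> 149
BK 10: (-5,0) -> (3.572,-5.15) [heading=149, draw]
BK 15: (3.572,-5.15) -> (16.429,-12.876) [heading=149, draw]
BK 1: (16.429,-12.876) -> (17.286,-13.391) [heading=149, draw]
RT 180: heading 149 -> 329
FD 11: (17.286,-13.391) -> (26.715,-19.056) [heading=329, draw]
RT 180: heading 329 -> 149
LT 180: heading 149 -> 329
LT 270: heading 329 -> 239
Final: pos=(26.715,-19.056), heading=239, 6 segment(s) drawn

Answer: 26.715 -19.056 239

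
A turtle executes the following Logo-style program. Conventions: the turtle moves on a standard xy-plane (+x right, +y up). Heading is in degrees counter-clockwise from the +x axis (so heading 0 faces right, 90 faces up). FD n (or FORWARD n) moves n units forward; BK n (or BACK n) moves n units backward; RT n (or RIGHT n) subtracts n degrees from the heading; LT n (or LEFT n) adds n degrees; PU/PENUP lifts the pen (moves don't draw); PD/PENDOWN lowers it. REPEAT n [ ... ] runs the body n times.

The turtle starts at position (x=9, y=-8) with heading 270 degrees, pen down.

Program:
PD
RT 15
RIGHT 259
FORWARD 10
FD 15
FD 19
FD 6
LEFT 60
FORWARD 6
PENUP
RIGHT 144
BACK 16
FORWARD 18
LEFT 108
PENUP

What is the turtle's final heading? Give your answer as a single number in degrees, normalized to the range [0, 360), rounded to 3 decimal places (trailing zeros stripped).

Executing turtle program step by step:
Start: pos=(9,-8), heading=270, pen down
PD: pen down
RT 15: heading 270 -> 255
RT 259: heading 255 -> 356
FD 10: (9,-8) -> (18.976,-8.698) [heading=356, draw]
FD 15: (18.976,-8.698) -> (33.939,-9.744) [heading=356, draw]
FD 19: (33.939,-9.744) -> (52.893,-11.069) [heading=356, draw]
FD 6: (52.893,-11.069) -> (58.878,-11.488) [heading=356, draw]
LT 60: heading 356 -> 56
FD 6: (58.878,-11.488) -> (62.233,-6.514) [heading=56, draw]
PU: pen up
RT 144: heading 56 -> 272
BK 16: (62.233,-6.514) -> (61.675,9.477) [heading=272, move]
FD 18: (61.675,9.477) -> (62.303,-8.512) [heading=272, move]
LT 108: heading 272 -> 20
PU: pen up
Final: pos=(62.303,-8.512), heading=20, 5 segment(s) drawn

Answer: 20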